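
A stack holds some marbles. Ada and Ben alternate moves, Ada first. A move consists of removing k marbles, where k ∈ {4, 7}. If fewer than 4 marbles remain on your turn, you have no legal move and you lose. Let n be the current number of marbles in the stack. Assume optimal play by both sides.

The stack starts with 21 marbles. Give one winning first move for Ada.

Compute win/loss labels from the base case upward. A position with no move is L. Any other position is W if it can reach an L in one move, else L.
n=0: no move → L
n=1: no move → L
n=2: no move → L
n=3: no move → L
n=4: W (go to 0, an L position)
n=5: W (go to 1, an L position)
n=6: W (go to 2, an L position)
n=7: W (go to 3, an L position)
n=8: W (go to 1, an L position)
n=9: W (go to 2, an L position)
n=10: W (go to 3, an L position)
n=11: L (options 7(W), 4(W) are all W)
n=12: L (options 8(W), 5(W) are all W)
n=13: L (options 9(W), 6(W) are all W)
n=14: L (options 10(W), 7(W) are all W)
n=15: W (go to 11, an L position)
n=16: W (go to 12, an L position)
n=17: W (go to 13, an L position)
n=18: W (go to 14, an L position)
n=19: W (go to 12, an L position)
n=20: W (go to 13, an L position)
n=21: W (go to 14, an L position)
From 21, the L positions reachable in one move are: 14.

Remove 7, leaving 14.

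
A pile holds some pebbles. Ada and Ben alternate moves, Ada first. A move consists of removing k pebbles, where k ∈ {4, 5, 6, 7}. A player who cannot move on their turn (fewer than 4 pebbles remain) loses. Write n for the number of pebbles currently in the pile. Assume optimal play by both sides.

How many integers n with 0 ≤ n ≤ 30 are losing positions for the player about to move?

Classify positions by backward induction: terminal positions (no move available) are L. From any other position, the mover wins iff some move reaches an L.
n=0: no move → L
n=1: no move → L
n=2: no move → L
n=3: no move → L
n=4: reaches L-position 0 → W
n=5: reaches L-position 1 → W
n=6: reaches L-position 2 → W
n=7: reaches L-position 3 → W
n=8: reaches L-position 3 → W
n=9: reaches L-position 3 → W
n=10: reaches L-position 3 → W
n=11: only reaches 7(W), 6(W), 5(W), 4(W), all W → L
n=12: only reaches 8(W), 7(W), 6(W), 5(W), all W → L
n=13: only reaches 9(W), 8(W), 7(W), 6(W), all W → L
n=14: only reaches 10(W), 9(W), 8(W), 7(W), all W → L
n=15: reaches L-position 11 → W
n=16: reaches L-position 12 → W
n=17: reaches L-position 13 → W
n=18: reaches L-position 14 → W
n=19: reaches L-position 14 → W
n=20: reaches L-position 14 → W
n=21: reaches L-position 14 → W
n=22: only reaches 18(W), 17(W), 16(W), 15(W), all W → L
n=23: only reaches 19(W), 18(W), 17(W), 16(W), all W → L
n=24: only reaches 20(W), 19(W), 18(W), 17(W), all W → L
n=25: only reaches 21(W), 20(W), 19(W), 18(W), all W → L
n=26: reaches L-position 22 → W
n=27: reaches L-position 23 → W
n=28: reaches L-position 24 → W
n=29: reaches L-position 25 → W
n=30: reaches L-position 25 → W
L entries with 0 ≤ n ≤ 30: n = 0, 1, 2, 3, 11, 12, 13, 14, 22, 23, 24, 25; that makes 12.

12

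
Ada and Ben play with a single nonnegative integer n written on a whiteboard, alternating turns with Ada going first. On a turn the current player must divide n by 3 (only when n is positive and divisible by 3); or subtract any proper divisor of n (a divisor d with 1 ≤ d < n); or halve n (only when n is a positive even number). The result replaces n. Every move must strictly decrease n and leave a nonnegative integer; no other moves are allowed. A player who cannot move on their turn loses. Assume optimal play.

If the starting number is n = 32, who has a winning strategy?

Build the W/L table. Terminal = L. A non-terminal position is W if it has a move to some L; otherwise it is L.
n=0: no move → L
n=1: no move → L
n=2: W (go to 1, an L position)
n=3: W (go to 1, an L position)
n=4: L (options 2(W), 3(W) are all W)
n=5: W (go to 4, an L position)
n=6: W (go to 4, an L position)
n=7: L (sole option 6(W) is W)
n=8: W (go to 4, an L position)
n=9: L (options 3(W), 6(W), 8(W) are all W)
n=10: W (go to 9, an L position)
n=11: L (sole option 10(W) is W)
n=12: W (go to 4, an L position)
n=13: L (sole option 12(W) is W)
n=14: W (go to 7, an L position)
n=15: L (options 5(W), 10(W), 12(W), 14(W) are all W)
n=16: W (go to 15, an L position)
n=17: L (sole option 16(W) is W)
n=18: W (go to 9, an L position)
n=19: L (sole option 18(W) is W)
n=20: W (go to 15, an L position)
n=21: W (go to 7, an L position)
n=22: W (go to 11, an L position)
n=23: L (sole option 22(W) is W)
n=24: W (go to 23, an L position)
n=25: L (options 20(W), 24(W) are all W)
n=26: W (go to 13, an L position)
n=27: W (go to 9, an L position)
n=28: L (options 14(W), 21(W), 24(W), 26(W), 27(W) are all W)
n=29: W (go to 28, an L position)
n=30: W (go to 15, an L position)
n=31: L (sole option 30(W) is W)
n=32: W (go to 28, an L position)
The starting position 32 is W: Ada should move to 28, handing over an L position.

Ada wins.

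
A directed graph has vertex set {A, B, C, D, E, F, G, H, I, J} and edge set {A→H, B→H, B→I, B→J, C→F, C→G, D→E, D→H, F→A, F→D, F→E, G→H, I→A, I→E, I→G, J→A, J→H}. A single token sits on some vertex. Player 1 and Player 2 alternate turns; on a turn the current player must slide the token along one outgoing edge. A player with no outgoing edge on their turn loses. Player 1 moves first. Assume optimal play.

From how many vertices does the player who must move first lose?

3

Label each position W (a win for the player to move) or L (a loss). A position with no legal move is L; any other position is W exactly when some move reaches an L, and L when every move reaches a W.
Every edge goes from a vertex to one that appears earlier in the order E, H, G, A, D, F, J, I, B, C, so processing vertices in that order labels each vertex after all of its successors.
E: no outgoing edge → L
H: no outgoing edge → L
G: can move to H, which is L ⇒ W
A: can move to H, which is L ⇒ W
D: can move to H, which is L ⇒ W
F: can move to E, which is L ⇒ W
J: can move to H, which is L ⇒ W
I: can move to E, which is L ⇒ W
B: can move to H, which is L ⇒ W
C: moves to F(W), G(W); every one is W ⇒ L
The L vertices are C, E, H; that is 3 in all.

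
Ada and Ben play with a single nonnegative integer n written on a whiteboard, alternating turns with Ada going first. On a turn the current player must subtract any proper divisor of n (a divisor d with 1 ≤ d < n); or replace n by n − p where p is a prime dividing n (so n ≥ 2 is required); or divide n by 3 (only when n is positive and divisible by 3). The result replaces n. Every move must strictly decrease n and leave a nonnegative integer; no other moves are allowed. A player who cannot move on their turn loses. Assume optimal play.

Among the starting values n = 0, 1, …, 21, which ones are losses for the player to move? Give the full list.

0, 1, 4, 9, 14, 20

Classify positions by backward induction: terminal positions (no move available) are L. From any other position, the mover wins iff some move reaches an L.
n=0: no move → L
n=1: no move → L
n=2: can move to 0, which is L ⇒ W
n=3: can move to 0, which is L ⇒ W
n=4: moves to 2(W), 3(W); every one is W ⇒ L
n=5: can move to 0, which is L ⇒ W
n=6: can move to 4, which is L ⇒ W
n=7: can move to 0, which is L ⇒ W
n=8: can move to 4, which is L ⇒ W
n=9: moves to 3(W), 6(W), 8(W); every one is W ⇒ L
n=10: can move to 9, which is L ⇒ W
n=11: can move to 0, which is L ⇒ W
n=12: can move to 4, which is L ⇒ W
n=13: can move to 0, which is L ⇒ W
n=14: moves to 7(W), 12(W), 13(W); every one is W ⇒ L
n=15: can move to 14, which is L ⇒ W
n=16: can move to 14, which is L ⇒ W
n=17: can move to 0, which is L ⇒ W
n=18: can move to 9, which is L ⇒ W
n=19: can move to 0, which is L ⇒ W
n=20: moves to 10(W), 15(W), 16(W), 18(W), 19(W); every one is W ⇒ L
n=21: can move to 14, which is L ⇒ W
The losing starting values of n are exactly the entries labelled L in this table (6 of them).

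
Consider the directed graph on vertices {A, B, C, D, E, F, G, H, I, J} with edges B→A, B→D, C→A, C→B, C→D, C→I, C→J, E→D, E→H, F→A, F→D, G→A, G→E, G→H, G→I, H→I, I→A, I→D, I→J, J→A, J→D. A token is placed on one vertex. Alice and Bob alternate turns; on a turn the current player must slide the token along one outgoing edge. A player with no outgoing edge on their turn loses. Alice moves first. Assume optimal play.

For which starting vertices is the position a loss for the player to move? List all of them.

A, D, H

Label each position W (a win for the player to move) or L (a loss). A position with no legal move is L; any other position is W exactly when some move reaches an L, and L when every move reaches a W.
Every edge goes from a vertex to one that appears earlier in the order A, D, J, F, I, H, E, B, G, C, so processing vertices in that order labels each vertex after all of its successors.
A: no outgoing edge → L
D: no outgoing edge → L
J: reaches L-position D → W
F: reaches L-position D → W
I: reaches L-position D → W
H: only reaches I(W), which is W → L
E: reaches L-position H → W
B: reaches L-position D → W
G: reaches L-position H → W
C: reaches L-position D → W
The losing starting vertices are exactly the entries labelled L in this table (3 of them).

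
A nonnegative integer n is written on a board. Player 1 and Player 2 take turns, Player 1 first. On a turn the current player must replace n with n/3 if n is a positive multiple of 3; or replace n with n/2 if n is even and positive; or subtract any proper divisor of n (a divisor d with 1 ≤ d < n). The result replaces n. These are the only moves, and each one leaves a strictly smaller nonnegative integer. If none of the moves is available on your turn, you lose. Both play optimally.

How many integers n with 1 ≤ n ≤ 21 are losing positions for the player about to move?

9

Label each position W (a win for the player to move) or L (a loss). A position with no legal move is L; any other position is W exactly when some move reaches an L, and L when every move reaches a W.
n=0: no move → L
n=1: no move → L
n=2: W (go to 1, an L position)
n=3: W (go to 1, an L position)
n=4: L (options 2(W), 3(W) are all W)
n=5: W (go to 4, an L position)
n=6: W (go to 4, an L position)
n=7: L (sole option 6(W) is W)
n=8: W (go to 4, an L position)
n=9: L (options 3(W), 6(W), 8(W) are all W)
n=10: W (go to 9, an L position)
n=11: L (sole option 10(W) is W)
n=12: W (go to 4, an L position)
n=13: L (sole option 12(W) is W)
n=14: W (go to 7, an L position)
n=15: L (options 5(W), 10(W), 12(W), 14(W) are all W)
n=16: W (go to 15, an L position)
n=17: L (sole option 16(W) is W)
n=18: W (go to 9, an L position)
n=19: L (sole option 18(W) is W)
n=20: W (go to 15, an L position)
n=21: W (go to 7, an L position)
L entries with 1 ≤ n ≤ 21 (n=0 is outside the asked range and is not counted): n = 1, 4, 7, 9, 11, 13, 15, 17, 19; that makes 9.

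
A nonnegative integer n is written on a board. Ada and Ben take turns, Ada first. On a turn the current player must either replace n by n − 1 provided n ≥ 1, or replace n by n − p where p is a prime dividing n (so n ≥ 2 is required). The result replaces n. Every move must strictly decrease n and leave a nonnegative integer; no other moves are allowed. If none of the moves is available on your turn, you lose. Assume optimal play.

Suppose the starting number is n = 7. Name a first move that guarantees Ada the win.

Move to 0.

Positions with no move are L. A position that does have a move is losing for the player to move precisely when every available move leads to a winning position for the opponent. Fill in the labels:
n=0: no move → L
n=1: →0(L), so W
n=2: →0(L), so W
n=3: →0(L), so W
n=4: →2(W), 3(W) — all W, so L
n=5: →0(L), so W
n=6: →4(L), so W
n=7: →0(L), so W
From 7, the L positions reachable in one move are: 0.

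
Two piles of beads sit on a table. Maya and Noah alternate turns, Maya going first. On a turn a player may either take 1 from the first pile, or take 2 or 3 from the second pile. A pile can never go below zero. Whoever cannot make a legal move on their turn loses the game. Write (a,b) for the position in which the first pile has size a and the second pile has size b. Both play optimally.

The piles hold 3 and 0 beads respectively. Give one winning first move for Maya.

Compute win/loss labels from the base case upward. A position with no move is L. Any other position is W if it can reach an L in one move, else L.
No move ever increases a pile, so every position that can arise here has a ≤ 3 and b ≤ 0; it is enough to label the cells with 0 ≤ a ≤ 3 and 0 ≤ b ≤ 0.
Every move lowers a or b (never raises either), so fill the grid row by row in increasing a, and left to right within a row: each cell's successors are then already labelled.
      b=0
a=0:    L
a=1:    W
a=2:    L
a=3:    W
Cells with no legal move (terminal, hence L): (0,0).
The remaining L cells, each justified by listing all of its moves:
(2,0): →(1,0)(W) only, which is W, so L
Every other cell has at least one move into one of the L cells above, so it is W.
From (3,0), the L positions reachable in one move are: (2,0).

Move to (2,0).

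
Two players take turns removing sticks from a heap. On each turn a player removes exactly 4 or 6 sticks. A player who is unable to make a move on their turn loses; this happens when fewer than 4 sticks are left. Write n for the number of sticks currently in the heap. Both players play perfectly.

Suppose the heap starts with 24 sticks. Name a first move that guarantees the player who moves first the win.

Positions with no move are L. A position that does have a move is losing for the player to move precisely when every available move leads to a winning position for the opponent. Fill in the labels:
n=0: no move → L
n=1: no move → L
n=2: no move → L
n=3: no move → L
n=4: →0(L), so W
n=5: →1(L), so W
n=6: →2(L), so W
n=7: →3(L), so W
n=8: →2(L), so W
n=9: →3(L), so W
n=10: →6(W), 4(W) — all W, so L
n=11: →7(W), 5(W) — all W, so L
n=12: →8(W), 6(W) — all W, so L
n=13: →9(W), 7(W) — all W, so L
n=14: →10(L), so W
n=15: →11(L), so W
n=16: →12(L), so W
n=17: →13(L), so W
n=18: →12(L), so W
n=19: →13(L), so W
n=20: →16(W), 14(W) — all W, so L
n=21: →17(W), 15(W) — all W, so L
n=22: →18(W), 16(W) — all W, so L
n=23: →19(W), 17(W) — all W, so L
n=24: →20(L), so W
From 24, the L positions reachable in one move are: 20.

Remove 4, leaving 20.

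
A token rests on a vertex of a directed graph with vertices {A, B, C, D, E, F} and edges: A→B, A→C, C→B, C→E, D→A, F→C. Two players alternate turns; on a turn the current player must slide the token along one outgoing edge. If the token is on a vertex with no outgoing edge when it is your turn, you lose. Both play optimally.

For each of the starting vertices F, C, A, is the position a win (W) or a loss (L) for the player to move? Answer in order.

F: L, C: W, A: W

Compute win/loss labels from the base case upward. A position with no move is L. Any other position is W if it can reach an L in one move, else L.
Every edge goes from a vertex to one that appears earlier in the order B, E, C, F, A, D, so processing vertices in that order labels each vertex after all of its successors.
B: no outgoing edge → L
E: no outgoing edge → L
C: →E(L), so W
F: →C(W) only, which is W, so L
A: →B(L), so W
D: →A(W) only, which is W, so L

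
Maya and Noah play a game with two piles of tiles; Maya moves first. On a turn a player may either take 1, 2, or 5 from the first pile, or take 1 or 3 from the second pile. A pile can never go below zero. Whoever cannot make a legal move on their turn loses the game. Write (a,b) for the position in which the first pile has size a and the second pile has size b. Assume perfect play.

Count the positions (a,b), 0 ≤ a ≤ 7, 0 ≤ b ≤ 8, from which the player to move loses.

Classify positions by backward induction: terminal positions (no move available) are L. From any other position, the mover wins iff some move reaches an L.
Every move lowers a or b (never raises either), so fill the grid row by row in increasing a, and left to right within a row: each cell's successors are then already labelled.
      b=0  b=1  b=2  b=3  b=4  b=5  b=6  b=7  b=8
a=0:    L    W    L    W    L    W    L    W    L
a=1:    W    L    W    L    W    L    W    L    W
a=2:    W    W    W    W    W    W    W    W    W
a=3:    L    W    L    W    L    W    L    W    L
a=4:    W    L    W    L    W    L    W    L    W
a=5:    W    W    W    W    W    W    W    W    W
a=6:    L    W    L    W    L    W    L    W    L
a=7:    W    L    W    L    W    L    W    L    W
Cells with no legal move (terminal, hence L): (0,0).
The remaining L cells, each justified by listing all of its moves:
(0,2): →(0,1)(W) only, which is W, so L
(0,4): →(0,3)(W), (0,1)(W) — all W, so L
(0,6): →(0,5)(W), (0,3)(W) — all W, so L
(0,8): →(0,7)(W), (0,5)(W) — all W, so L
(1,1): →(0,1)(W), (1,0)(W) — all W, so L
(1,3): →(0,3)(W), (1,2)(W), (1,0)(W) — all W, so L
(1,5): →(0,5)(W), (1,4)(W), (1,2)(W) — all W, so L
(1,7): →(0,7)(W), (1,6)(W), (1,4)(W) — all W, so L
(3,0): →(2,0)(W), (1,0)(W) — all W, so L
(3,2): →(2,2)(W), (1,2)(W), (3,1)(W) — all W, so L
(3,4): →(2,4)(W), (1,4)(W), (3,3)(W), (3,1)(W) — all W, so L
(3,6): →(2,6)(W), (1,6)(W), (3,5)(W), (3,3)(W) — all W, so L
(3,8): →(2,8)(W), (1,8)(W), (3,7)(W), (3,5)(W) — all W, so L
(4,1): →(3,1)(W), (2,1)(W), (4,0)(W) — all W, so L
(4,3): →(3,3)(W), (2,3)(W), (4,2)(W), (4,0)(W) — all W, so L
(4,5): →(3,5)(W), (2,5)(W), (4,4)(W), (4,2)(W) — all W, so L
(4,7): →(3,7)(W), (2,7)(W), (4,6)(W), (4,4)(W) — all W, so L
(6,0): →(5,0)(W), (4,0)(W), (1,0)(W) — all W, so L
(6,2): →(5,2)(W), (4,2)(W), (1,2)(W), (6,1)(W) — all W, so L
(6,4): →(5,4)(W), (4,4)(W), (1,4)(W), (6,3)(W), (6,1)(W) — all W, so L
(6,6): →(5,6)(W), (4,6)(W), (1,6)(W), (6,5)(W), (6,3)(W) — all W, so L
(6,8): →(5,8)(W), (4,8)(W), (1,8)(W), (6,7)(W), (6,5)(W) — all W, so L
(7,1): →(6,1)(W), (5,1)(W), (2,1)(W), (7,0)(W) — all W, so L
(7,3): →(6,3)(W), (5,3)(W), (2,3)(W), (7,2)(W), (7,0)(W) — all W, so L
(7,5): →(6,5)(W), (5,5)(W), (2,5)(W), (7,4)(W), (7,2)(W) — all W, so L
(7,7): →(6,7)(W), (5,7)(W), (2,7)(W), (7,6)(W), (7,4)(W) — all W, so L
Every other cell has at least one move into one of the L cells above, so it is W.
L cells per row: a=0: 5, a=1: 4, a=2: 0, a=3: 5, a=4: 4, a=5: 0, a=6: 5, a=7: 4; total 27.

27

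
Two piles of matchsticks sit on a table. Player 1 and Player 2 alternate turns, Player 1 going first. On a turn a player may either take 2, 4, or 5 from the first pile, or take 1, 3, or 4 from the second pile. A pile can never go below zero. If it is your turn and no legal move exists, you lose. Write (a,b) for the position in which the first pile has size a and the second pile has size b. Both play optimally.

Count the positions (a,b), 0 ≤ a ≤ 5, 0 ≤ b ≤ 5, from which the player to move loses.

Work bottom-up. With no move the player to move loses. Otherwise the position is W if at least one move leads to an L position for the opponent, and L if every move leads to a W.
Every move lowers a or b (never raises either), so fill the grid row by row in increasing a, and left to right within a row: each cell's successors are then already labelled.
      b=0  b=1  b=2  b=3  b=4  b=5
a=0:    L    W    L    W    W    W
a=1:    L    W    L    W    W    W
a=2:    W    L    W    L    W    W
a=3:    W    L    W    L    W    W
a=4:    W    W    W    W    L    W
a=5:    W    W    W    W    L    W
Cells with no legal move (terminal, hence L): (0,0), (1,0).
The remaining L cells, each justified by listing all of its moves:
(0,2): only reaches (0,1)(W), which is W → L
(1,2): only reaches (1,1)(W), which is W → L
(2,1): only reaches (0,1)(W), (2,0)(W), all W → L
(2,3): only reaches (0,3)(W), (2,2)(W), (2,0)(W), all W → L
(3,1): only reaches (1,1)(W), (3,0)(W), all W → L
(3,3): only reaches (1,3)(W), (3,2)(W), (3,0)(W), all W → L
(4,4): only reaches (2,4)(W), (0,4)(W), (4,3)(W), (4,1)(W), (4,0)(W), all W → L
(5,4): only reaches (3,4)(W), (1,4)(W), (0,4)(W), (5,3)(W), (5,1)(W), (5,0)(W), all W → L
Every other cell has at least one move into one of the L cells above, so it is W.
L cells per row: a=0: 2, a=1: 2, a=2: 2, a=3: 2, a=4: 1, a=5: 1; total 10.

10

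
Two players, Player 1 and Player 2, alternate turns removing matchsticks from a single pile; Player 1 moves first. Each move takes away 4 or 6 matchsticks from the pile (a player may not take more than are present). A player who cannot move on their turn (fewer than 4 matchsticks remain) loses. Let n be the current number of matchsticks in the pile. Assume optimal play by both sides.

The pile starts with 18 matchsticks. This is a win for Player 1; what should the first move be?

Use the standard recursion: the mover loses at a terminal position; elsewhere, the mover wins exactly when some move hands the opponent an L position.
n=0: no move → L
n=1: no move → L
n=2: no move → L
n=3: no move → L
n=4: can move to 0, which is L ⇒ W
n=5: can move to 1, which is L ⇒ W
n=6: can move to 2, which is L ⇒ W
n=7: can move to 3, which is L ⇒ W
n=8: can move to 2, which is L ⇒ W
n=9: can move to 3, which is L ⇒ W
n=10: moves to 6(W), 4(W); every one is W ⇒ L
n=11: moves to 7(W), 5(W); every one is W ⇒ L
n=12: moves to 8(W), 6(W); every one is W ⇒ L
n=13: moves to 9(W), 7(W); every one is W ⇒ L
n=14: can move to 10, which is L ⇒ W
n=15: can move to 11, which is L ⇒ W
n=16: can move to 12, which is L ⇒ W
n=17: can move to 13, which is L ⇒ W
n=18: can move to 12, which is L ⇒ W
From 18, the L positions reachable in one move are: 12.

Remove 6, leaving 12.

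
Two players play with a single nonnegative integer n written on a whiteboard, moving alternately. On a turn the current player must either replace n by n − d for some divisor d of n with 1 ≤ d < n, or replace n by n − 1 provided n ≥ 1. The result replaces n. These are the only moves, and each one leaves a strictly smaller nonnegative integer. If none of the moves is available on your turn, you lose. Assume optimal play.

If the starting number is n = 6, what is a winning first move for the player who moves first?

Move to 5.

Work bottom-up. With no move the player to move loses. Otherwise the position is W if at least one move leads to an L position for the opponent, and L if every move leads to a W.
n=0: no move → L
n=1: →0(L), so W
n=2: →1(W) only, which is W, so L
n=3: →2(L), so W
n=4: →2(L), so W
n=5: →4(W) only, which is W, so L
n=6: →5(L), so W
From 6, the L positions reachable in one move are: 5.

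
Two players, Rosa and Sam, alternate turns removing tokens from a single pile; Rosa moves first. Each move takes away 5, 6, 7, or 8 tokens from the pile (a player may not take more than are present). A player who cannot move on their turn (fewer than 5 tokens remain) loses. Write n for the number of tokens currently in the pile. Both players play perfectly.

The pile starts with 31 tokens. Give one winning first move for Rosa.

Remove 5, leaving 26.

Label each position W (a win for the player to move) or L (a loss). A position with no legal move is L; any other position is W exactly when some move reaches an L, and L when every move reaches a W.
n=0: no move → L
n=1: no move → L
n=2: no move → L
n=3: no move → L
n=4: no move → L
n=5: →0(L), so W
n=6: →1(L), so W
n=7: →2(L), so W
n=8: →3(L), so W
n=9: →4(L), so W
n=10: →4(L), so W
n=11: →4(L), so W
n=12: →4(L), so W
n=13: →8(W), 7(W), 6(W), 5(W) — all W, so L
n=14: →9(W), 8(W), 7(W), 6(W) — all W, so L
n=15: →10(W), 9(W), 8(W), 7(W) — all W, so L
n=16: →11(W), 10(W), 9(W), 8(W) — all W, so L
n=17: →12(W), 11(W), 10(W), 9(W) — all W, so L
n=18: →13(L), so W
n=19: →14(L), so W
n=20: →15(L), so W
n=21: →16(L), so W
n=22: →17(L), so W
n=23: →17(L), so W
n=24: →17(L), so W
n=25: →17(L), so W
n=26: →21(W), 20(W), 19(W), 18(W) — all W, so L
n=27: →22(W), 21(W), 20(W), 19(W) — all W, so L
n=28: →23(W), 22(W), 21(W), 20(W) — all W, so L
n=29: →24(W), 23(W), 22(W), 21(W) — all W, so L
n=30: →25(W), 24(W), 23(W), 22(W) — all W, so L
n=31: →26(L), so W
From 31, the L positions reachable in one move are: 26.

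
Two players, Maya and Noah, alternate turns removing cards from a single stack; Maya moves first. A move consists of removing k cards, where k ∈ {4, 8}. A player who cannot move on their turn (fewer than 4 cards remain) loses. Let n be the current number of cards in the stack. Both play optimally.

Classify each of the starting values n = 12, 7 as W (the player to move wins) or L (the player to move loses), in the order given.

Positions with no move are L. A position that does have a move is losing for the player to move precisely when every available move leads to a winning position for the opponent. Fill in the labels:
n=0: no move → L
n=1: no move → L
n=2: no move → L
n=3: no move → L
n=4: →0(L), so W
n=5: →1(L), so W
n=6: →2(L), so W
n=7: →3(L), so W
n=8: →0(L), so W
n=9: →1(L), so W
n=10: →2(L), so W
n=11: →3(L), so W
n=12: →8(W), 4(W) — all W, so L

12: L, 7: W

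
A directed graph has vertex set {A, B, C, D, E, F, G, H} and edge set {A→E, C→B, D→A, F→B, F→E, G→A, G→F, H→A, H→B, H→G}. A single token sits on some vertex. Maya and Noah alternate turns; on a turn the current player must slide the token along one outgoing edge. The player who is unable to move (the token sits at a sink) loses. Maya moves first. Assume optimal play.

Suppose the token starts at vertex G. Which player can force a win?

Classify positions by backward induction: terminal positions (no move available) are L. From any other position, the mover wins iff some move reaches an L.
Every edge goes from a vertex to one that appears earlier in the order B, E, C, A, F, D, G, H, so processing vertices in that order labels each vertex after all of its successors.
B: no outgoing edge → L
E: no outgoing edge → L
C: can move to B, which is L ⇒ W
A: can move to E, which is L ⇒ W
F: can move to E, which is L ⇒ W
D: the only move is to A(W), a W ⇒ L
G: moves to F(W), A(W); every one is W ⇒ L
H: can move to G, which is L ⇒ W
The starting position G is L: whatever Maya does, the opponent receives a W position.

Noah wins.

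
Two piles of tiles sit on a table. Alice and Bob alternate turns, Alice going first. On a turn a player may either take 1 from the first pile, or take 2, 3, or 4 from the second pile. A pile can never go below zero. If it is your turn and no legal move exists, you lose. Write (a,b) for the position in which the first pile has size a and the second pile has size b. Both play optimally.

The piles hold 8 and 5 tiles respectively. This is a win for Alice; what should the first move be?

Use the standard recursion: the mover loses at a terminal position; elsewhere, the mover wins exactly when some move hands the opponent an L position.
No move ever increases a pile, so every position that can arise here has a ≤ 8 and b ≤ 5; it is enough to label the cells with 0 ≤ a ≤ 8 and 0 ≤ b ≤ 5.
Every move lowers a or b (never raises either), so fill the grid row by row in increasing a, and left to right within a row: each cell's successors are then already labelled.
      b=0  b=1  b=2  b=3  b=4  b=5
a=0:    L    L    W    W    W    W
a=1:    W    W    L    L    W    W
a=2:    L    L    W    W    W    W
a=3:    W    W    L    L    W    W
a=4:    L    L    W    W    W    W
a=5:    W    W    L    L    W    W
a=6:    L    L    W    W    W    W
a=7:    W    W    L    L    W    W
a=8:    L    L    W    W    W    W
Cells with no legal move (terminal, hence L): (0,0), (0,1).
The remaining L cells, each justified by listing all of its moves:
(1,2): moves to (0,2)(W), (1,0)(W); every one is W ⇒ L
(1,3): moves to (0,3)(W), (1,1)(W), (1,0)(W); every one is W ⇒ L
(2,0): the only move is to (1,0)(W), a W ⇒ L
(2,1): the only move is to (1,1)(W), a W ⇒ L
(3,2): moves to (2,2)(W), (3,0)(W); every one is W ⇒ L
(3,3): moves to (2,3)(W), (3,1)(W), (3,0)(W); every one is W ⇒ L
(4,0): the only move is to (3,0)(W), a W ⇒ L
(4,1): the only move is to (3,1)(W), a W ⇒ L
(5,2): moves to (4,2)(W), (5,0)(W); every one is W ⇒ L
(5,3): moves to (4,3)(W), (5,1)(W), (5,0)(W); every one is W ⇒ L
(6,0): the only move is to (5,0)(W), a W ⇒ L
(6,1): the only move is to (5,1)(W), a W ⇒ L
(7,2): moves to (6,2)(W), (7,0)(W); every one is W ⇒ L
(7,3): moves to (6,3)(W), (7,1)(W), (7,0)(W); every one is W ⇒ L
(8,0): the only move is to (7,0)(W), a W ⇒ L
(8,1): the only move is to (7,1)(W), a W ⇒ L
Every other cell has at least one move into one of the L cells above, so it is W.
From (8,5), the L positions reachable in one move are: (8,1).

Move to (8,1).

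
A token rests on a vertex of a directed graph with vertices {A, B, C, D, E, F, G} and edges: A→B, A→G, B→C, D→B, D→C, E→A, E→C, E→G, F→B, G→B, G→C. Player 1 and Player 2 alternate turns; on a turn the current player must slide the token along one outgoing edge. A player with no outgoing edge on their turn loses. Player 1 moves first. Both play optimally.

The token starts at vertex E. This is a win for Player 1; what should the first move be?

Compute win/loss labels from the base case upward. A position with no move is L. Any other position is W if it can reach an L in one move, else L.
Every edge goes from a vertex to one that appears earlier in the order C, B, G, D, F, A, E, so processing vertices in that order labels each vertex after all of its successors.
C: no outgoing edge → L
B: W (go to C, an L position)
G: W (go to C, an L position)
D: W (go to C, an L position)
F: L (sole option B(W) is W)
A: L (options G(W), B(W) are all W)
E: W (go to A, an L position)
From E, the L positions reachable in one move are: A, C. Any move reaching one of these is winning.

Move to A.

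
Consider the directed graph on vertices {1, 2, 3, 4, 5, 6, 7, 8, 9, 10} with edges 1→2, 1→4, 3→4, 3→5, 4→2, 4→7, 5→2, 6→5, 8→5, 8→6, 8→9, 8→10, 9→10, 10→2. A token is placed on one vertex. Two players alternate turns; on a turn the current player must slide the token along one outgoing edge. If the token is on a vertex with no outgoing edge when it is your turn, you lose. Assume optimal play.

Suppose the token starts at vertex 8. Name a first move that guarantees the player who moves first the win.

Positions with no move are L. A position that does have a move is losing for the player to move precisely when every available move leads to a winning position for the opponent. Fill in the labels:
Every edge goes from a vertex to one that appears earlier in the order 2, 7, 10, 4, 5, 1, 6, 3, 9, 8, so processing vertices in that order labels each vertex after all of its successors.
2: no outgoing edge → L
7: no outgoing edge → L
10: W (go to 2, an L position)
4: W (go to 7, an L position)
5: W (go to 2, an L position)
1: W (go to 2, an L position)
6: L (sole option 5(W) is W)
3: L (options 5(W), 4(W) are all W)
9: L (sole option 10(W) is W)
8: W (go to 9, an L position)
From 8, the L positions reachable in one move are: 9, 6. Any move reaching one of these is winning.

Move to 9.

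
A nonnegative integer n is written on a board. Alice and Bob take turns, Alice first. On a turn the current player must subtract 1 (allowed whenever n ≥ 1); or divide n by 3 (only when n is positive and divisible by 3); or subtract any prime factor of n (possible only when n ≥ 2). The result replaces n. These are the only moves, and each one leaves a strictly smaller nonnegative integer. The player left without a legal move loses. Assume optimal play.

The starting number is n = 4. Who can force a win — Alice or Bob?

Bob wins.

Classify positions by backward induction: terminal positions (no move available) are L. From any other position, the mover wins iff some move reaches an L.
n=0: no move → L
n=1: W (go to 0, an L position)
n=2: W (go to 0, an L position)
n=3: W (go to 0, an L position)
n=4: L (options 2(W), 3(W) are all W)
Every move from 4 reaches a W position, so the mover loses.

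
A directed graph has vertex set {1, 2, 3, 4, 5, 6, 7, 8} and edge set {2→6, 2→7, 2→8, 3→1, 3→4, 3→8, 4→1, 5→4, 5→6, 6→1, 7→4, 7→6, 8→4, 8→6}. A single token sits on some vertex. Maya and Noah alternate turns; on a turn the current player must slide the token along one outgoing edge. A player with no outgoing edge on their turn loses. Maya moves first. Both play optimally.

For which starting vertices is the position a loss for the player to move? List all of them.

1, 5, 7, 8

Classify positions by backward induction: terminal positions (no move available) are L. From any other position, the mover wins iff some move reaches an L.
Every edge goes from a vertex to one that appears earlier in the order 1, 4, 6, 8, 3, 5, 7, 2, so processing vertices in that order labels each vertex after all of its successors.
1: no outgoing edge → L
4: →1(L), so W
6: →1(L), so W
8: →6(W), 4(W) — all W, so L
3: →8(L), so W
5: →6(W), 4(W) — all W, so L
7: →6(W), 4(W) — all W, so L
2: →7(L), so W
The losing starting vertices are exactly the entries labelled L in this table (4 of them).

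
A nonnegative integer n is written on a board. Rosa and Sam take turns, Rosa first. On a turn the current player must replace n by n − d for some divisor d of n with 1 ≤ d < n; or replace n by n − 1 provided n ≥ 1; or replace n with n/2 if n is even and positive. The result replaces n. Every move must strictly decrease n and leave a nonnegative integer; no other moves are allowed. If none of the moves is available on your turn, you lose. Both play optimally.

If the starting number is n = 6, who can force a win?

Rosa wins.

Work bottom-up. With no move the player to move loses. Otherwise the position is W if at least one move leads to an L position for the opponent, and L if every move leads to a W.
n=0: no move → L
n=1: →0(L), so W
n=2: →1(W) only, which is W, so L
n=3: →2(L), so W
n=4: →2(L), so W
n=5: →4(W) only, which is W, so L
n=6: →5(L), so W
From 6 Rosa can move to 5, reaching an L position.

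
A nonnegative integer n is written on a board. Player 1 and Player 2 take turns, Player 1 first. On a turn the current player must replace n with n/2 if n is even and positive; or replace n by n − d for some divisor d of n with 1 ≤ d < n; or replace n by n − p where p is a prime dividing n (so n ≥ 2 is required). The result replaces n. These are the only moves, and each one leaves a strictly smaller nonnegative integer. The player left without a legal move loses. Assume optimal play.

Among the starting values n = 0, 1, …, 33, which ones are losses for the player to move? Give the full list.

0, 1, 4, 9, 14, 20, 26, 32

Use the standard recursion: the mover loses at a terminal position; elsewhere, the mover wins exactly when some move hands the opponent an L position.
n=0: no move → L
n=1: no move → L
n=2: →0(L), so W
n=3: →0(L), so W
n=4: →2(W), 3(W) — all W, so L
n=5: →0(L), so W
n=6: →4(L), so W
n=7: →0(L), so W
n=8: →4(L), so W
n=9: →6(W), 8(W) — all W, so L
n=10: →9(L), so W
n=11: →0(L), so W
n=12: →9(L), so W
n=13: →0(L), so W
n=14: →7(W), 12(W), 13(W) — all W, so L
n=15: →14(L), so W
n=16: →14(L), so W
n=17: →0(L), so W
n=18: →9(L), so W
n=19: →0(L), so W
n=20: →10(W), 15(W), 16(W), 18(W), 19(W) — all W, so L
n=21: →14(L), so W
n=22: →20(L), so W
n=23: →0(L), so W
n=24: →20(L), so W
n=25: →20(L), so W
n=26: →13(W), 24(W), 25(W) — all W, so L
n=27: →26(L), so W
n=28: →14(L), so W
n=29: →0(L), so W
n=30: →20(L), so W
n=31: →0(L), so W
n=32: →16(W), 24(W), 28(W), 30(W), 31(W) — all W, so L
n=33: →32(L), so W
Reading off the rows marked L gives the requested list; there are 8 such values of n.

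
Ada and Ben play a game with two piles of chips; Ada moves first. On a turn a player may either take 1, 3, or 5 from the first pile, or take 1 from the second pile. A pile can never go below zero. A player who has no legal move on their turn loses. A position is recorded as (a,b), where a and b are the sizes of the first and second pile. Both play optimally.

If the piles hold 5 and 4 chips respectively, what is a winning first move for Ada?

Move to (4,4).

Label each position W (a win for the player to move) or L (a loss). A position with no legal move is L; any other position is W exactly when some move reaches an L, and L when every move reaches a W.
No move ever increases a pile, so every position that can arise here has a ≤ 5 and b ≤ 4; it is enough to label the cells with 0 ≤ a ≤ 5 and 0 ≤ b ≤ 4.
Every move lowers a or b (never raises either), so fill the grid row by row in increasing a, and left to right within a row: each cell's successors are then already labelled.
      b=0  b=1  b=2  b=3  b=4
a=0:    L    W    L    W    L
a=1:    W    L    W    L    W
a=2:    L    W    L    W    L
a=3:    W    L    W    L    W
a=4:    L    W    L    W    L
a=5:    W    L    W    L    W
Cells with no legal move (terminal, hence L): (0,0).
The remaining L cells, each justified by listing all of its moves:
(0,2): the only move is to (0,1)(W), a W ⇒ L
(0,4): the only move is to (0,3)(W), a W ⇒ L
(1,1): moves to (0,1)(W), (1,0)(W); every one is W ⇒ L
(1,3): moves to (0,3)(W), (1,2)(W); every one is W ⇒ L
(2,0): the only move is to (1,0)(W), a W ⇒ L
(2,2): moves to (1,2)(W), (2,1)(W); every one is W ⇒ L
(2,4): moves to (1,4)(W), (2,3)(W); every one is W ⇒ L
(3,1): moves to (2,1)(W), (0,1)(W), (3,0)(W); every one is W ⇒ L
(3,3): moves to (2,3)(W), (0,3)(W), (3,2)(W); every one is W ⇒ L
(4,0): moves to (3,0)(W), (1,0)(W); every one is W ⇒ L
(4,2): moves to (3,2)(W), (1,2)(W), (4,1)(W); every one is W ⇒ L
(4,4): moves to (3,4)(W), (1,4)(W), (4,3)(W); every one is W ⇒ L
(5,1): moves to (4,1)(W), (2,1)(W), (0,1)(W), (5,0)(W); every one is W ⇒ L
(5,3): moves to (4,3)(W), (2,3)(W), (0,3)(W), (5,2)(W); every one is W ⇒ L
Every other cell has at least one move into one of the L cells above, so it is W.
From (5,4), the L positions reachable in one move are: (4,4), (2,4), (0,4), (5,3). Any move reaching one of these is winning.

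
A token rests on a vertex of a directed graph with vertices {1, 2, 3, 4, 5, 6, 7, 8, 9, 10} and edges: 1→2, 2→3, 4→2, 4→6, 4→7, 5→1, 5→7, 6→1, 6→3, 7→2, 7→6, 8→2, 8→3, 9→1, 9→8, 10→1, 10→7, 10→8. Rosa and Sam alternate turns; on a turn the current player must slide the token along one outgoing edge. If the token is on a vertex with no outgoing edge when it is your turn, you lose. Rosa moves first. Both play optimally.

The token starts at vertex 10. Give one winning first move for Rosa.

Compute win/loss labels from the base case upward. A position with no move is L. Any other position is W if it can reach an L in one move, else L.
Every edge goes from a vertex to one that appears earlier in the order 3, 2, 1, 6, 8, 7, 10, 4, 5, 9, so processing vertices in that order labels each vertex after all of its successors.
3: no outgoing edge → L
2: reaches L-position 3 → W
1: only reaches 2(W), which is W → L
6: reaches L-position 1 → W
8: reaches L-position 3 → W
7: only reaches 6(W), 2(W), all W → L
10: reaches L-position 7 → W
4: reaches L-position 7 → W
5: reaches L-position 7 → W
9: reaches L-position 1 → W
From 10, the L positions reachable in one move are: 7, 1. Any move reaching one of these is winning.

Move to 7.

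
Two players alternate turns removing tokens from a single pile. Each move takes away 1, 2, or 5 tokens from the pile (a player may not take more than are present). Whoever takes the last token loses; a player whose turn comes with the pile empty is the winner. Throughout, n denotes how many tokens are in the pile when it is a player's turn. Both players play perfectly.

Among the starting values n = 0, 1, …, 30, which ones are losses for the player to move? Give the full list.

Label each position W (a win for the player to move) or L (a loss). A position with no legal move is W; any other position is W exactly when some move reaches an L, and L when every move reaches a W.
n=0: no move; the opponent has just taken the last token and therefore loses → W
n=1: →0(W) only, which is W, so L
n=2: →1(L), so W
n=3: →1(L), so W
n=4: →3(W), 2(W) — all W, so L
n=5: →4(L), so W
n=6: →4(L), so W
n=7: →6(W), 5(W), 2(W) — all W, so L
n=8: →7(L), so W
n=9: →7(L), so W
n=10: →9(W), 8(W), 5(W) — all W, so L
n=11: →10(L), so W
n=12: →10(L), so W
n=13: →12(W), 11(W), 8(W) — all W, so L
n=14: →13(L), so W
n=15: →13(L), so W
n=16: →15(W), 14(W), 11(W) — all W, so L
n=17: →16(L), so W
n=18: →16(L), so W
n=19: →18(W), 17(W), 14(W) — all W, so L
n=20: →19(L), so W
n=21: →19(L), so W
n=22: →21(W), 20(W), 17(W) — all W, so L
n=23: →22(L), so W
n=24: →22(L), so W
n=25: →24(W), 23(W), 20(W) — all W, so L
n=26: →25(L), so W
n=27: →25(L), so W
n=28: →27(W), 26(W), 23(W) — all W, so L
n=29: →28(L), so W
n=30: →28(L), so W
The losing starting values of n are exactly the entries labelled L in this table (10 of them).

1, 4, 7, 10, 13, 16, 19, 22, 25, 28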